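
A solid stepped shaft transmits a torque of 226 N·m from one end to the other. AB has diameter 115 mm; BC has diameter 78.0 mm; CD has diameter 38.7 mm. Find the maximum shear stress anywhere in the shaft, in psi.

Under the same torque, τ_max = 16T/(πd³) is largest where d is smallest — segment CD (d = 38.7 mm).
τ_max = 16·226.0/(π·(0.0387)³) = 1.986×10^7 Pa.

2880 psi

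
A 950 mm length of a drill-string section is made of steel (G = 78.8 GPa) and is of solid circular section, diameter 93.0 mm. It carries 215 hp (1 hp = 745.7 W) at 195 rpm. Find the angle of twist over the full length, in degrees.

ω = 2π·195/60 = 20.42 rad/s, so T = P/ω = 215×745.7 / 20.42 = 7851 N·m.
J = πd⁴/32 = π(0.0930)⁴/32 = 7.344×10^-6 m⁴.
θ = T·L/(G·J) = 7851 × 0.950 / (78.8×10⁹ × 7.344×10^-6) = 0.01289 rad.

0.738°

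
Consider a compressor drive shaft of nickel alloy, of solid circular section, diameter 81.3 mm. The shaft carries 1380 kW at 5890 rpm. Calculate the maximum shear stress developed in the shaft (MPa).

21.2 MPa

ω = 2π·5890/60 = 616.8 rad/s, so T = P/ω = 1380×10³ / 616.8 = 2237 N·m.
J = πd⁴/32 = π(0.0813)⁴/32 = 4.289×10^-6 m⁴.
τ_max = T·r/J = 2237 × 0.0406 / 4.289×10^-6 = 2.120×10^7 Pa.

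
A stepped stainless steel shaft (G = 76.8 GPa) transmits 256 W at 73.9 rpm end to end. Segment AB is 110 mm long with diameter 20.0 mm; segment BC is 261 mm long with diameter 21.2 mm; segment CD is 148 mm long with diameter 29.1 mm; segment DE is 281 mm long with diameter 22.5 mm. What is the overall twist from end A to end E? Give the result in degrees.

ω = 2π·73.9/60 = 7.739 rad/s, so T = P/ω = 256 / 7.739 = 33.08 N·m.
J_AB = π(0.0200)⁴/32 = 1.57×10^-8 m⁴; J_BC = π(0.0212)⁴/32 = 1.98×10^-8 m⁴; J_CD = π(0.0291)⁴/32 = 7.04×10^-8 m⁴; J_DE = π(0.0225)⁴/32 = 2.52×10^-8 m⁴.
θ = (T/G)·Σ L_i/J_i = (33.08/76.8×10⁹)·(0.110/1.57×10^-8 + 0.261/1.98×10^-8 + 0.148/7.04×10^-8 + 0.281/2.52×10^-8) = 0.01440 rad.

0.825°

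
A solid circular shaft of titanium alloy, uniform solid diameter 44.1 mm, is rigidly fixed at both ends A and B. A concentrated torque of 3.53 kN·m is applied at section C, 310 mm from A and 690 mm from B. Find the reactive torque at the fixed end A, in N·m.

2440 N·m

With uniform GJ and both ends fixed, compatibility θ_AC = θ_CB gives T_A·a = T_B·b, together with T_A + T_B = T₀.
T_A = T₀·b/(a+b) = 3530·690/1000 = 2436 N·m; T_B = 1094 N·m.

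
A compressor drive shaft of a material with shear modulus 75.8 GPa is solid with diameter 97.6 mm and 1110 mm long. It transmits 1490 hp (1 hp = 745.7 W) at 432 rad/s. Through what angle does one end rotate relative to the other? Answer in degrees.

0.242°

ω = 432 rad/s, so T = P/ω = 1490×745.7 / 432.0 = 2572 N·m.
J = πd⁴/32 = π(0.0976)⁴/32 = 8.908×10^-6 m⁴.
θ = T·L/(G·J) = 2572 × 1.11 / (75.8×10⁹ × 8.908×10^-6) = 4.228×10^-3 rad.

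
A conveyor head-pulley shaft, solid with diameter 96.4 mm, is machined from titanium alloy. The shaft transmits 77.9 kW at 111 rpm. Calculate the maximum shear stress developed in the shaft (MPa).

ω = 2π·111/60 = 11.62 rad/s, so T = P/ω = 77.9×10³ / 11.62 = 6702 N·m.
J = πd⁴/32 = π(0.0964)⁴/32 = 8.478×10^-6 m⁴.
τ_max = T·r/J = 6702 × 0.0482 / 8.478×10^-6 = 3.810×10^7 Pa.

38.1 MPa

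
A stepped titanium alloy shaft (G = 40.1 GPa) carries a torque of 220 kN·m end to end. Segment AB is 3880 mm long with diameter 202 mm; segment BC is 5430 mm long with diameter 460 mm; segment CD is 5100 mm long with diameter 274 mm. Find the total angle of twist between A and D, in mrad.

J_AB = π(0.202)⁴/32 = 1.63×10^-4 m⁴; J_BC = π(0.460)⁴/32 = 4.40×10^-3 m⁴; J_CD = π(0.274)⁴/32 = 5.53×10^-4 m⁴.
θ = (T/G)·Σ L_i/J_i = (220000/40.1×10⁹)·(3.88/1.63×10^-4 + 5.43/4.40×10^-3 + 5.10/5.53×10^-4) = 0.1876 rad.

188 mrad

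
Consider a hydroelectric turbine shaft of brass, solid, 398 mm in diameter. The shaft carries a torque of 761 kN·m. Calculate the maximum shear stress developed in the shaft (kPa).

J = πd⁴/32 = π(0.398)⁴/32 = 2.463×10^-3 m⁴.
τ_max = T·r/J = 761000 × 0.199 / 2.463×10^-3 = 6.148×10^7 Pa.

61500 kPa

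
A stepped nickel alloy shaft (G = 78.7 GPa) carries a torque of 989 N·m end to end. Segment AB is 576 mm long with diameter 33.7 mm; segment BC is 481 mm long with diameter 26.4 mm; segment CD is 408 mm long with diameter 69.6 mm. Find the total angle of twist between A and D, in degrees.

10.7°

J_AB = π(0.0337)⁴/32 = 1.27×10^-7 m⁴; J_BC = π(0.0264)⁴/32 = 4.77×10^-8 m⁴; J_CD = π(0.0696)⁴/32 = 2.30×10^-6 m⁴.
θ = (T/G)·Σ L_i/J_i = (989.0/78.7×10⁹)·(0.576/1.27×10^-7 + 0.481/4.77×10^-8 + 0.408/2.30×10^-6) = 0.1861 rad.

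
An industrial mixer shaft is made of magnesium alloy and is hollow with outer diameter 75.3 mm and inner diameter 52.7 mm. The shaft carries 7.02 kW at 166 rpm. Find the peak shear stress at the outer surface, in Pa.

ω = 2π·166/60 = 17.38 rad/s, so T = P/ω = 7.02×10³ / 17.38 = 403.8 N·m.
J = π(d_o⁴ − d_i⁴)/32 = π(0.0753⁴ − 0.0527⁴)/32 = 2.399×10^-6 m⁴.
τ_max = T·r/J = 403.8 × 0.0376 / 2.399×10^-6 = 6.338×10^6 Pa.

6.34e6 Pa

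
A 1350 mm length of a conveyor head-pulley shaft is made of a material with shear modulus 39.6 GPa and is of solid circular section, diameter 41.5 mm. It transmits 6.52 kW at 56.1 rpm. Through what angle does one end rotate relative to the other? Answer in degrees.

7.44°

ω = 2π·56.1/60 = 5.875 rad/s, so T = P/ω = 6.52×10³ / 5.875 = 1110 N·m.
J = πd⁴/32 = π(0.0415)⁴/32 = 2.912×10^-7 m⁴.
θ = T·L/(G·J) = 1110 × 1.35 / (39.6×10⁹ × 2.912×10^-7) = 0.1299 rad.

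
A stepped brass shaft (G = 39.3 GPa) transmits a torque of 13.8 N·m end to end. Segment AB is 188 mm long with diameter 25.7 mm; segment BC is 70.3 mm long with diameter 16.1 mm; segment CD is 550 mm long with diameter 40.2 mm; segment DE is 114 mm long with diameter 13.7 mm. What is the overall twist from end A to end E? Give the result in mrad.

J_AB = π(0.0257)⁴/32 = 4.28×10^-8 m⁴; J_BC = π(0.0161)⁴/32 = 6.60×10^-9 m⁴; J_CD = π(0.0402)⁴/32 = 2.56×10^-7 m⁴; J_DE = π(0.0137)⁴/32 = 3.46×10^-9 m⁴.
θ = (T/G)·Σ L_i/J_i = (13.80/39.3×10⁹)·(0.188/4.28×10^-8 + 0.0703/6.60×10^-9 + 0.550/2.56×10^-7 + 0.114/3.46×10^-9) = 0.01761 rad.

17.6 mrad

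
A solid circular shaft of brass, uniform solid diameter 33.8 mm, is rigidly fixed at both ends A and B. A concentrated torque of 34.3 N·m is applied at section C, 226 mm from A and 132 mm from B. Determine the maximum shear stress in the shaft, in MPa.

2.86 MPa

With uniform GJ and both ends fixed, compatibility θ_AC = θ_CB gives T_A·a = T_B·b, together with T_A + T_B = T₀.
T_A = T₀·b/(a+b) = 34.30·132/358.0 = 12.65 N·m; T_B = 21.65 N·m.
τ in each portion: τ_AC = 1.67×10^6 Pa, τ_CB = 2.86×10^6 Pa; maximum is in CB.
τ_max = T_CB·r/J = 21.65·0.0169/1.28×10^-7 = 2.856×10^6 Pa.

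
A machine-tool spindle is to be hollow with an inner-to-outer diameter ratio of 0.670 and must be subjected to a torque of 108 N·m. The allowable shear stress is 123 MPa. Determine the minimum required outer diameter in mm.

17.8 mm

For a hollow shaft with d_i/d_o = 0.670: τ_max = 16T/(π d_o³ (1−k⁴)), so d_o = [16T/(π τ_allow (1−k⁴))]^(1/3) = [16·108.0/(π·1.23×10^8·0.7985)]^(1/3) = 0.01776 m.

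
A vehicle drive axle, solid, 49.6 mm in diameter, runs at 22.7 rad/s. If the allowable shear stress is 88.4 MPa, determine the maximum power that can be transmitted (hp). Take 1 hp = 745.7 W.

J = πd⁴/32 = π(0.0496)⁴/32 = 5.942×10^-7 m⁴.
T_max = τ_allow·J/r = 8.84×10^7 × 5.942×10^-7 / 0.0248 = 2118 N·m.
ω = 22.7 rad/s, so P_max = T_max·ω = 4.808×10^4 W.

64.5 hp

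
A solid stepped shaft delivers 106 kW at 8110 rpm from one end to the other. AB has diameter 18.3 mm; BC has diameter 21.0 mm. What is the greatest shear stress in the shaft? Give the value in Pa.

1.04e8 Pa

ω = 2π·8110/60 = 849.3 rad/s, so T = P/ω = 106×10³ / 849.3 = 124.8 N·m.
Under the same torque, τ_max = 16T/(πd³) is largest where d is smallest — segment AB (d = 18.3 mm).
τ_max = 16·124.8/(π·(0.0183)³) = 1.037×10^8 Pa.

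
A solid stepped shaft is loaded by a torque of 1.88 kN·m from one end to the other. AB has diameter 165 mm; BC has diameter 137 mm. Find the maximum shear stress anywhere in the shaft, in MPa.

3.72 MPa

Under the same torque, τ_max = 16T/(πd³) is largest where d is smallest — segment BC (d = 137 mm).
τ_max = 16·1880/(π·(0.137)³) = 3.724×10^6 Pa.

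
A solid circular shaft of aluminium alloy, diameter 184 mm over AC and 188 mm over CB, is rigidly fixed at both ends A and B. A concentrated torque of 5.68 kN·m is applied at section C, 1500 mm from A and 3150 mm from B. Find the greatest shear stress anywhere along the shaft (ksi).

0.443 ksi

Compatibility: T_A·a/J_AC = T_B·b/J_CB with T_A + T_B = T₀.
J_AC = 1.13×10^-4 m⁴, J_CB = 1.23×10^-4 m⁴, so T_A = T₀·(J_AC/a)/((J_AC/a)+(J_CB/b)) = 3739 N·m, T_B = 1941 N·m.
τ in each portion: τ_AC = 3.06×10^6 Pa, τ_CB = 1.49×10^6 Pa; maximum is in AC.
τ_max = T_AC·r/J = 3739·0.0920/1.13×10^-4 = 3.057×10^6 Pa.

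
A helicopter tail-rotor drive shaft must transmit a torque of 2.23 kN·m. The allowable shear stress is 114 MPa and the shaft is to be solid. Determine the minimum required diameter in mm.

46.4 mm

For a solid shaft τ_max = 16T/(πd³), so d = (16T/(π τ_allow))^(1/3) = (16·2230/(π·1.14×10^8))^(1/3) = 0.04636 m.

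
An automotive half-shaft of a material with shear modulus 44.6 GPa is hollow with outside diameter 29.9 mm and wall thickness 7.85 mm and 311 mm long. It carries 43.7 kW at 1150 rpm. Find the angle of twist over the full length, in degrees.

ω = 2π·1150/60 = 120.4 rad/s, so T = P/ω = 43.7×10³ / 120.4 = 362.9 N·m.
J = π(d_o⁴ − d_i⁴)/32 = π(0.0299⁴ − 0.0142⁴)/32 = 7.447×10^-8 m⁴.
θ = T·L/(G·J) = 362.9 × 0.311 / (44.6×10⁹ × 7.447×10^-8) = 0.03398 rad.

1.95°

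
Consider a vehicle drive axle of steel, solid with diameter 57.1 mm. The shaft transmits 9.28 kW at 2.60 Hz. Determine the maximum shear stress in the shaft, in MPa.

ω = 2π·2.60 = 16.34 rad/s, so T = P/ω = 9.28×10³ / 16.34 = 568.1 N·m.
J = πd⁴/32 = π(0.0571)⁴/32 = 1.044×10^-6 m⁴.
τ_max = T·r/J = 568.1 × 0.0285 / 1.044×10^-6 = 1.554×10^7 Pa.

15.5 MPa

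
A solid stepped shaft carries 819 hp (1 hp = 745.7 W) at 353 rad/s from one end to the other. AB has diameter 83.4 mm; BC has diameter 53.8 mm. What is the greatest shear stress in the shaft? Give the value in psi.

ω = 353 rad/s, so T = P/ω = 819×745.7 / 353.0 = 1730 N·m.
Under the same torque, τ_max = 16T/(πd³) is largest where d is smallest — segment BC (d = 53.8 mm).
τ_max = 16·1730/(π·(0.0538)³) = 5.658×10^7 Pa.

8210 psi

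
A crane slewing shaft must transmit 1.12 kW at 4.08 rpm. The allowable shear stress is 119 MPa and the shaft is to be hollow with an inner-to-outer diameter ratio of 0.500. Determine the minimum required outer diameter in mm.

ω = 2π·4.08/60 = 0.4273 rad/s, so T = P/ω = 1.12×10³ / 0.4273 = 2621 N·m.
For a hollow shaft with d_i/d_o = 0.500: τ_max = 16T/(π d_o³ (1−k⁴)), so d_o = [16T/(π τ_allow (1−k⁴))]^(1/3) = [16·2621/(π·1.19×10^8·0.9375)]^(1/3) = 0.04928 m.

49.3 mm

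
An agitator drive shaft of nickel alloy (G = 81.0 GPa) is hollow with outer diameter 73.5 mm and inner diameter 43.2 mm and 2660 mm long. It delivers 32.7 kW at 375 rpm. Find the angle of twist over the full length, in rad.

ω = 2π·375/60 = 39.27 rad/s, so T = P/ω = 32.7×10³ / 39.27 = 832.7 N·m.
J = π(d_o⁴ − d_i⁴)/32 = π(0.0735⁴ − 0.0432⁴)/32 = 2.523×10^-6 m⁴.
θ = T·L/(G·J) = 832.7 × 2.66 / (81.0×10⁹ × 2.523×10^-6) = 0.01084 rad.

0.0108 rad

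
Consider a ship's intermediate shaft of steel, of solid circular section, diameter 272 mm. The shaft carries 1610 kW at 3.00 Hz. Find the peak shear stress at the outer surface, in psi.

ω = 2π·3.00 = 18.85 rad/s, so T = P/ω = 1610×10³ / 18.85 = 85410 N·m.
J = πd⁴/32 = π(0.272)⁴/32 = 5.374×10^-4 m⁴.
τ_max = T·r/J = 85410 × 0.136 / 5.374×10^-4 = 2.162×10^7 Pa.

3140 psi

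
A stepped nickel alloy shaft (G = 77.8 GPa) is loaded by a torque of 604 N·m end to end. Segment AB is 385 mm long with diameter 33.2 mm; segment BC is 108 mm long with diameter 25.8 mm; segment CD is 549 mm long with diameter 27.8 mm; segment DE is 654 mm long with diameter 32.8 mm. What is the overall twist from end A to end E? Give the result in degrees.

9.26°

J_AB = π(0.0332)⁴/32 = 1.19×10^-7 m⁴; J_BC = π(0.0258)⁴/32 = 4.35×10^-8 m⁴; J_CD = π(0.0278)⁴/32 = 5.86×10^-8 m⁴; J_DE = π(0.0328)⁴/32 = 1.14×10^-7 m⁴.
θ = (T/G)·Σ L_i/J_i = (604.0/77.8×10⁹)·(0.385/1.19×10^-7 + 0.108/4.35×10^-8 + 0.549/5.86×10^-8 + 0.654/1.14×10^-7) = 0.1617 rad.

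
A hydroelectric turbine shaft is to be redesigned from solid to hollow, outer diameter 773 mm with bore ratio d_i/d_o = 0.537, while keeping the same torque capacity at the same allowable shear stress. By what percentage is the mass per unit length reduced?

Equal τ_max and T ⇒ the solid shaft needs d_s³ = d_o³(1−k⁴), so d_s = 773·(1−0.537⁴)^(1/3) = 751.0 mm.
Area ratio A_h/A_s = d_o²(1−k²)/d_s² = (1−k²)/(1−k⁴)^(2/3) = 0.7540.
Mass saving = 1 − 0.7540 = 24.6 %.

24.6 %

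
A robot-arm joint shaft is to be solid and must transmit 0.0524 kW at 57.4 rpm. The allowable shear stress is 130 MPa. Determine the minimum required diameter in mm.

ω = 2π·57.4/60 = 6.011 rad/s, so T = P/ω = 0.0524×10³ / 6.011 = 8.717 N·m.
For a solid shaft τ_max = 16T/(πd³), so d = (16T/(π τ_allow))^(1/3) = (16·8.717/(π·1.30×10^8))^(1/3) = 0.006990 m.

6.99 mm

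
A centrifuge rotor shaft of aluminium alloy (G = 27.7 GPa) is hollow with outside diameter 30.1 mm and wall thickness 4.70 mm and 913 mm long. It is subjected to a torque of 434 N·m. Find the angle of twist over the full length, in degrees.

J = π(d_o⁴ − d_i⁴)/32 = π(0.0301⁴ − 0.0207⁴)/32 = 6.256×10^-8 m⁴.
θ = T·L/(G·J) = 434.0 × 0.913 / (27.7×10⁹ × 6.256×10^-8) = 0.2286 rad.

13.1°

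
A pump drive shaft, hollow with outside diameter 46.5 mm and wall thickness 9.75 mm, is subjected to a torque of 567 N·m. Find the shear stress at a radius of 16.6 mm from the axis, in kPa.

23100 kPa

J = π(d_o⁴ − d_i⁴)/32 = π(0.0465⁴ − 0.0270⁴)/32 = 4.068×10^-7 m⁴.
Shear stress varies linearly with radius: τ = T·r/J = 567.0 × 0.0166 / 4.068×10^-7 = 2.314×10^7 Pa.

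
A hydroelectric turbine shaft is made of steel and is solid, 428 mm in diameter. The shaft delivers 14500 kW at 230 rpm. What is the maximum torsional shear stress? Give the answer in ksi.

5.67 ksi

ω = 2π·230/60 = 24.09 rad/s, so T = P/ω = 14500×10³ / 24.09 = 602000 N·m.
J = πd⁴/32 = π(0.428)⁴/32 = 3.294×10^-3 m⁴.
τ_max = T·r/J = 602000 × 0.214 / 3.294×10^-3 = 3.911×10^7 Pa.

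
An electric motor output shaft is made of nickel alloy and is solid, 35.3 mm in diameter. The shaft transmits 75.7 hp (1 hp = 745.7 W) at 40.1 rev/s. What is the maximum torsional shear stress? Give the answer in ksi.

3.76 ksi

ω = 2π·40.1 = 252.0 rad/s, so T = P/ω = 75.7×745.7 / 252.0 = 224.0 N·m.
J = πd⁴/32 = π(0.0353)⁴/32 = 1.524×10^-7 m⁴.
τ_max = T·r/J = 224.0 × 0.0176 / 1.524×10^-7 = 2.594×10^7 Pa.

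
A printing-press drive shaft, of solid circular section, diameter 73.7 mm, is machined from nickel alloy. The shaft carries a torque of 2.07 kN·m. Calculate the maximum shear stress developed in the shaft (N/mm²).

J = πd⁴/32 = π(0.0737)⁴/32 = 2.896×10^-6 m⁴.
τ_max = T·r/J = 2070 × 0.0369 / 2.896×10^-6 = 2.634×10^7 Pa.

26.3 N/mm²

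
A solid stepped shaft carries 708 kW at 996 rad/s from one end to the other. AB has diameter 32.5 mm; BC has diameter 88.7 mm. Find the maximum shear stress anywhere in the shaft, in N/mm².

105 N/mm²

ω = 996 rad/s, so T = P/ω = 708×10³ / 996.0 = 710.8 N·m.
Under the same torque, τ_max = 16T/(πd³) is largest where d is smallest — segment AB (d = 32.5 mm).
τ_max = 16·710.8/(π·(0.0325)³) = 1.055×10^8 Pa.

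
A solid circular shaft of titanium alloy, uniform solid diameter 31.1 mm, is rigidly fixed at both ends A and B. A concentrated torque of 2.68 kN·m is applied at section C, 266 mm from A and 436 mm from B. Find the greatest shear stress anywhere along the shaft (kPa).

282000 kPa

With uniform GJ and both ends fixed, compatibility θ_AC = θ_CB gives T_A·a = T_B·b, together with T_A + T_B = T₀.
T_A = T₀·b/(a+b) = 2680·436/702.0 = 1665 N·m; T_B = 1015 N·m.
τ in each portion: τ_AC = 2.82×10^8 Pa, τ_CB = 1.72×10^8 Pa; maximum is in AC.
τ_max = T_AC·r/J = 1665·0.0156/9.18×10^-8 = 2.818×10^8 Pa.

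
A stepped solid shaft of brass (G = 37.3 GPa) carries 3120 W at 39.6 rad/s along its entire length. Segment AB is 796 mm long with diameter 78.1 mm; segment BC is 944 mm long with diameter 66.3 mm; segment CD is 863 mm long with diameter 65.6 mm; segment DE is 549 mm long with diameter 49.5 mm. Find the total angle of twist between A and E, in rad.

ω = 39.6 rad/s, so T = P/ω = 3120 / 39.60 = 78.79 N·m.
J_AB = π(0.0781)⁴/32 = 3.65×10^-6 m⁴; J_BC = π(0.0663)⁴/32 = 1.90×10^-6 m⁴; J_CD = π(0.0656)⁴/32 = 1.82×10^-6 m⁴; J_DE = π(0.0495)⁴/32 = 5.89×10^-7 m⁴.
θ = (T/G)·Σ L_i/J_i = (78.79/37.3×10⁹)·(0.796/3.65×10^-6 + 0.944/1.90×10^-6 + 0.863/1.82×10^-6 + 0.549/5.89×10^-7) = 4.482×10^-3 rad.

0.00448 rad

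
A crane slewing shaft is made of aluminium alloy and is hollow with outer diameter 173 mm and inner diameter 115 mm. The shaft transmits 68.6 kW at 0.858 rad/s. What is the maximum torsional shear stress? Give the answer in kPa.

ω = 0.858 rad/s, so T = P/ω = 68.6×10³ / 0.8580 = 79950 N·m.
J = π(d_o⁴ − d_i⁴)/32 = π(0.173⁴ − 0.115⁴)/32 = 7.077×10^-5 m⁴.
τ_max = T·r/J = 79950 × 0.0865 / 7.077×10^-5 = 9.773×10^7 Pa.

97700 kPa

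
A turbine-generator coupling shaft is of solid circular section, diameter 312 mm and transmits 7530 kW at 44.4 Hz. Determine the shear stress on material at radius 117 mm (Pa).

3.39e6 Pa

ω = 2π·44.4 = 279.0 rad/s, so T = P/ω = 7530×10³ / 279.0 = 26990 N·m.
J = πd⁴/32 = π(0.312)⁴/32 = 9.303×10^-4 m⁴.
Shear stress varies linearly with radius: τ = T·r/J = 26990 × 0.117 / 9.303×10^-4 = 3.395×10^6 Pa.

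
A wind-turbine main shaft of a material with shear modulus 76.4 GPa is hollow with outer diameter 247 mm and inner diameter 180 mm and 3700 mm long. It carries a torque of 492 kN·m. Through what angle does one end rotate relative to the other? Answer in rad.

J = π(d_o⁴ − d_i⁴)/32 = π(0.247⁴ − 0.180⁴)/32 = 2.624×10^-4 m⁴.
θ = T·L/(G·J) = 492000 × 3.70 / (76.4×10⁹ × 2.624×10^-4) = 0.09082 rad.

0.0908 rad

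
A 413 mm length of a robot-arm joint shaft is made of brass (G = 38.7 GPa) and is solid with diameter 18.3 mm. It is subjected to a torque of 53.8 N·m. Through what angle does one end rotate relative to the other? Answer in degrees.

2.99°

J = πd⁴/32 = π(0.0183)⁴/32 = 1.101×10^-8 m⁴.
θ = T·L/(G·J) = 53.80 × 0.413 / (38.7×10⁹ × 1.101×10^-8) = 0.05215 rad.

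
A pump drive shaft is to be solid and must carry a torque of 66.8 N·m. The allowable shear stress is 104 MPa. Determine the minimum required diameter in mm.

14.8 mm

For a solid shaft τ_max = 16T/(πd³), so d = (16T/(π τ_allow))^(1/3) = (16·66.80/(π·1.04×10^8))^(1/3) = 0.01484 m.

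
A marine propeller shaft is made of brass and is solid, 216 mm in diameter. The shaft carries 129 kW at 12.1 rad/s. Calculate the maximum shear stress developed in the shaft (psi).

781 psi

ω = 12.1 rad/s, so T = P/ω = 129×10³ / 12.10 = 10660 N·m.
J = πd⁴/32 = π(0.216)⁴/32 = 2.137×10^-4 m⁴.
τ_max = T·r/J = 10660 × 0.108 / 2.137×10^-4 = 5.388×10^6 Pa.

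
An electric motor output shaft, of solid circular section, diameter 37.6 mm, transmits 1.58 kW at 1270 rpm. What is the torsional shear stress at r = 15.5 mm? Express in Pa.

938000 Pa

ω = 2π·1270/60 = 133.0 rad/s, so T = P/ω = 1.58×10³ / 133.0 = 11.88 N·m.
J = πd⁴/32 = π(0.0376)⁴/32 = 1.962×10^-7 m⁴.
Shear stress varies linearly with radius: τ = T·r/J = 11.88 × 0.0155 / 1.962×10^-7 = 9.384×10^5 Pa.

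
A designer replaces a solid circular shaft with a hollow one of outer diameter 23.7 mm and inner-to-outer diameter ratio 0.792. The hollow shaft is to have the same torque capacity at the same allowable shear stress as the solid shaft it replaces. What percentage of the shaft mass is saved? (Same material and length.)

Equal τ_max and T ⇒ the solid shaft needs d_s³ = d_o³(1−k⁴), so d_s = 23.7·(1−0.792⁴)^(1/3) = 20.06 mm.
Area ratio A_h/A_s = d_o²(1−k²)/d_s² = (1−k²)/(1−k⁴)^(2/3) = 0.5202.
Mass saving = 1 − 0.5202 = 48.0 %.

48.0 %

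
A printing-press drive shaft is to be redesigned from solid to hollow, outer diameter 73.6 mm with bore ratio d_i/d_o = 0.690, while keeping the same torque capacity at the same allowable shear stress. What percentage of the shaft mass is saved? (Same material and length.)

Equal τ_max and T ⇒ the solid shaft needs d_s³ = d_o³(1−k⁴), so d_s = 73.6·(1−0.690⁴)^(1/3) = 67.56 mm.
Area ratio A_h/A_s = d_o²(1−k²)/d_s² = (1−k²)/(1−k⁴)^(2/3) = 0.6218.
Mass saving = 1 − 0.6218 = 37.8 %.

37.8 %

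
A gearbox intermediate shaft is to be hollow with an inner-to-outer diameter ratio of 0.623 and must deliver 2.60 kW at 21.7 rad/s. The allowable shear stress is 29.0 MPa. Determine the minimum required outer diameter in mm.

ω = 21.7 rad/s, so T = P/ω = 2.60×10³ / 21.70 = 119.8 N·m.
For a hollow shaft with d_i/d_o = 0.623: τ_max = 16T/(π d_o³ (1−k⁴)), so d_o = [16T/(π τ_allow (1−k⁴))]^(1/3) = [16·119.8/(π·2.90×10^7·0.8494)]^(1/3) = 0.02915 m.

29.2 mm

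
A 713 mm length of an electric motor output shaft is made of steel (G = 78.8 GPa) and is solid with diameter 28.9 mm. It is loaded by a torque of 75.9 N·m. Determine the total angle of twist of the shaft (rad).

0.0100 rad

J = πd⁴/32 = π(0.0289)⁴/32 = 6.848×10^-8 m⁴.
θ = T·L/(G·J) = 75.90 × 0.713 / (78.8×10⁹ × 6.848×10^-8) = 0.01003 rad.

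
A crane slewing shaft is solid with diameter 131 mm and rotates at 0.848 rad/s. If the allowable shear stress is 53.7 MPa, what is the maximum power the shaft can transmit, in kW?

J = πd⁴/32 = π(0.131)⁴/32 = 2.891×10^-5 m⁴.
T_max = τ_allow·J/r = 5.37×10^7 × 2.891×10^-5 / 0.0655 = 23700 N·m.
ω = 0.848 rad/s, so P_max = T_max·ω = 2.010×10^4 W.

20.1 kW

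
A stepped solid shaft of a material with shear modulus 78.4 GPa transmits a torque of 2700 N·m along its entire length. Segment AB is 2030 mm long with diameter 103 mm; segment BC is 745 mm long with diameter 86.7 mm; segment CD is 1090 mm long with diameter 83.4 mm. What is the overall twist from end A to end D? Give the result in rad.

0.0189 rad

J_AB = π(0.103)⁴/32 = 1.10×10^-5 m⁴; J_BC = π(0.0867)⁴/32 = 5.55×10^-6 m⁴; J_CD = π(0.0834)⁴/32 = 4.75×10^-6 m⁴.
θ = (T/G)·Σ L_i/J_i = (2700/78.4×10⁹)·(2.03/1.10×10^-5 + 0.745/5.55×10^-6 + 1.09/4.75×10^-6) = 0.01886 rad.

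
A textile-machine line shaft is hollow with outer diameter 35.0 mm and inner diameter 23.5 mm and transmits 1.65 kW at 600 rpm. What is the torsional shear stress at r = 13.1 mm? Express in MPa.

ω = 2π·600/60 = 62.83 rad/s, so T = P/ω = 1.65×10³ / 62.83 = 26.26 N·m.
J = π(d_o⁴ − d_i⁴)/32 = π(0.0350⁴ − 0.0235⁴)/32 = 1.174×10^-7 m⁴.
Shear stress varies linearly with radius: τ = T·r/J = 26.26 × 0.0131 / 1.174×10^-7 = 2.931×10^6 Pa.

2.93 MPa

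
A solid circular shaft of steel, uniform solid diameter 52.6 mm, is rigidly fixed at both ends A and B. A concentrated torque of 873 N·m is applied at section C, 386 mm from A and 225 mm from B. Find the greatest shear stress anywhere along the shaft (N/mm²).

19.3 N/mm²

With uniform GJ and both ends fixed, compatibility θ_AC = θ_CB gives T_A·a = T_B·b, together with T_A + T_B = T₀.
T_A = T₀·b/(a+b) = 873.0·225/611.0 = 321.5 N·m; T_B = 551.5 N·m.
τ in each portion: τ_AC = 1.13×10^7 Pa, τ_CB = 1.93×10^7 Pa; maximum is in CB.
τ_max = T_CB·r/J = 551.5·0.0263/7.52×10^-7 = 1.930×10^7 Pa.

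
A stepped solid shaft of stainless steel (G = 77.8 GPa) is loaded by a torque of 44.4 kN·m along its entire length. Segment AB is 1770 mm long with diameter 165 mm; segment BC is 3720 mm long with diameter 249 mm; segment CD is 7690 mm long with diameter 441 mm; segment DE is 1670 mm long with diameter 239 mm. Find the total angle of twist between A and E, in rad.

0.0237 rad

J_AB = π(0.165)⁴/32 = 7.28×10^-5 m⁴; J_BC = π(0.249)⁴/32 = 3.77×10^-4 m⁴; J_CD = π(0.441)⁴/32 = 3.71×10^-3 m⁴; J_DE = π(0.239)⁴/32 = 3.20×10^-4 m⁴.
θ = (T/G)·Σ L_i/J_i = (44400/77.8×10⁹)·(1.77/7.28×10^-5 + 3.72/3.77×10^-4 + 7.69/3.71×10^-3 + 1.67/3.20×10^-4) = 0.02366 rad.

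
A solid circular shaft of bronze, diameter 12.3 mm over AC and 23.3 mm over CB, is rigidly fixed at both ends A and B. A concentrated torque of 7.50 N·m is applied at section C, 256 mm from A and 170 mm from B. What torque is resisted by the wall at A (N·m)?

Compatibility: T_A·a/J_AC = T_B·b/J_CB with T_A + T_B = T₀.
J_AC = 2.25×10^-9 m⁴, J_CB = 2.89×10^-8 m⁴, so T_A = T₀·(J_AC/a)/((J_AC/a)+(J_CB/b)) = 0.3678 N·m, T_B = 7.132 N·m.

0.368 N·m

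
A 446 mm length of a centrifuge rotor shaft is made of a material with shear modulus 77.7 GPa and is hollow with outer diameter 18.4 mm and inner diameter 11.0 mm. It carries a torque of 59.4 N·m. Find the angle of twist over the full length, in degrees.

J = π(d_o⁴ − d_i⁴)/32 = π(0.0184⁴ − 0.0110⁴)/32 = 9.816×10^-9 m⁴.
θ = T·L/(G·J) = 59.40 × 0.446 / (77.7×10⁹ × 9.816×10^-9) = 0.03474 rad.

1.99°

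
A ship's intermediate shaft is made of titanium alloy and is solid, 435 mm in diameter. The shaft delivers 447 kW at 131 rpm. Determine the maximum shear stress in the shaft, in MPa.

ω = 2π·131/60 = 13.72 rad/s, so T = P/ω = 447×10³ / 13.72 = 32580 N·m.
J = πd⁴/32 = π(0.435)⁴/32 = 3.515×10^-3 m⁴.
τ_max = T·r/J = 32580 × 0.217 / 3.515×10^-3 = 2.016×10^6 Pa.

2.02 MPa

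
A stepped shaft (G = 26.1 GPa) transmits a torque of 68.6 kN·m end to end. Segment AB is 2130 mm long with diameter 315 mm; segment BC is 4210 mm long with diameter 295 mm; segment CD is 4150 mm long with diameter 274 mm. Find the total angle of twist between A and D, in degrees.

J_AB = π(0.315)⁴/32 = 9.67×10^-4 m⁴; J_BC = π(0.295)⁴/32 = 7.44×10^-4 m⁴; J_CD = π(0.274)⁴/32 = 5.53×10^-4 m⁴.
θ = (T/G)·Σ L_i/J_i = (68600/26.1×10⁹)·(2.13/9.67×10^-4 + 4.21/7.44×10^-4 + 4.15/5.53×10^-4) = 0.04039 rad.

2.31°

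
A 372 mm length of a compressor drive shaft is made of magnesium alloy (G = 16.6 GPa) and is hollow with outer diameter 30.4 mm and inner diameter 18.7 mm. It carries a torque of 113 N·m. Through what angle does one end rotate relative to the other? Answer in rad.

0.0352 rad

J = π(d_o⁴ − d_i⁴)/32 = π(0.0304⁴ − 0.0187⁴)/32 = 7.184×10^-8 m⁴.
θ = T·L/(G·J) = 113.0 × 0.372 / (16.6×10⁹ × 7.184×10^-8) = 0.03525 rad.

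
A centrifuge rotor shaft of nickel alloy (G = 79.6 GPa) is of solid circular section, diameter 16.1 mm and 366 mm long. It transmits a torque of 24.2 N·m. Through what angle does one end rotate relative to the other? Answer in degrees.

0.967°

J = πd⁴/32 = π(0.0161)⁴/32 = 6.596×10^-9 m⁴.
θ = T·L/(G·J) = 24.20 × 0.366 / (79.6×10⁹ × 6.596×10^-9) = 0.01687 rad.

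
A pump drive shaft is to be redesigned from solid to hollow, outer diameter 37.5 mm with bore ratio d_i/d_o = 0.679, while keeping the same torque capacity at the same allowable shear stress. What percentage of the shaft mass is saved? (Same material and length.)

36.8 %

Equal τ_max and T ⇒ the solid shaft needs d_s³ = d_o³(1−k⁴), so d_s = 37.5·(1−0.679⁴)^(1/3) = 34.63 mm.
Area ratio A_h/A_s = d_o²(1−k²)/d_s² = (1−k²)/(1−k⁴)^(2/3) = 0.6320.
Mass saving = 1 − 0.6320 = 36.8 %.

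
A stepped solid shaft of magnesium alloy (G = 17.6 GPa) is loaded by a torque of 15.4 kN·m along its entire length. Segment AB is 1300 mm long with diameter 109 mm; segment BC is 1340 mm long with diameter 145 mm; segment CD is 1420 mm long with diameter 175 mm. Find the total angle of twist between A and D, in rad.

J_AB = π(0.109)⁴/32 = 1.39×10^-5 m⁴; J_BC = π(0.145)⁴/32 = 4.34×10^-5 m⁴; J_CD = π(0.175)⁴/32 = 9.21×10^-5 m⁴.
θ = (T/G)·Σ L_i/J_i = (15400/17.6×10⁹)·(1.30/1.39×10^-5 + 1.34/4.34×10^-5 + 1.42/9.21×10^-5) = 0.1226 rad.

0.123 rad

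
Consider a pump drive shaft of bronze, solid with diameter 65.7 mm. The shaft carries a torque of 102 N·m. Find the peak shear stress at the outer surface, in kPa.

1830 kPa

J = πd⁴/32 = π(0.0657)⁴/32 = 1.829×10^-6 m⁴.
τ_max = T·r/J = 102.0 × 0.0329 / 1.829×10^-6 = 1.832×10^6 Pa.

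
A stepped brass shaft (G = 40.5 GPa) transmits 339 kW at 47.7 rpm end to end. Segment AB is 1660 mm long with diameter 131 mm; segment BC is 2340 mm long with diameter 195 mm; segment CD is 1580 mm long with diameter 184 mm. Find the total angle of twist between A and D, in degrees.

ω = 2π·47.7/60 = 4.995 rad/s, so T = P/ω = 339×10³ / 4.995 = 67870 N·m.
J_AB = π(0.131)⁴/32 = 2.89×10^-5 m⁴; J_BC = π(0.195)⁴/32 = 1.42×10^-4 m⁴; J_CD = π(0.184)⁴/32 = 1.13×10^-4 m⁴.
θ = (T/G)·Σ L_i/J_i = (67870/40.5×10⁹)·(1.66/2.89×10^-5 + 2.34/1.42×10^-4 + 1.58/1.13×10^-4) = 0.1474 rad.

8.44°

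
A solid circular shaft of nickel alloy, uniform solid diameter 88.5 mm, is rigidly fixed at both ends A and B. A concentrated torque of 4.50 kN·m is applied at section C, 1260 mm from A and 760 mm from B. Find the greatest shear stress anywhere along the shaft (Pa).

2.06e7 Pa

With uniform GJ and both ends fixed, compatibility θ_AC = θ_CB gives T_A·a = T_B·b, together with T_A + T_B = T₀.
T_A = T₀·b/(a+b) = 4500·760/2020 = 1693 N·m; T_B = 2807 N·m.
τ in each portion: τ_AC = 1.24×10^7 Pa, τ_CB = 2.06×10^7 Pa; maximum is in CB.
τ_max = T_CB·r/J = 2807·0.0442/6.02×10^-6 = 2.062×10^7 Pa.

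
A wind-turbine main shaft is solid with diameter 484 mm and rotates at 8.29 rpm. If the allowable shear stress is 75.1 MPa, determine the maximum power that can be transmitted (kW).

1450 kW

J = πd⁴/32 = π(0.484)⁴/32 = 5.387×10^-3 m⁴.
T_max = τ_allow·J/r = 7.51×10^7 × 5.387×10^-3 / 0.242 = 1.672e6 N·m.
ω = 2π·8.29/60 = 0.8681 rad/s, so P_max = T_max·ω = 1.451×10^6 W.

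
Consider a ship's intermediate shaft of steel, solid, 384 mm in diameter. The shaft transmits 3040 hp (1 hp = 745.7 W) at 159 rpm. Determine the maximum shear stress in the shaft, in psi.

1780 psi

ω = 2π·159/60 = 16.65 rad/s, so T = P/ω = 3040×745.7 / 16.65 = 136100 N·m.
J = πd⁴/32 = π(0.384)⁴/32 = 2.135×10^-3 m⁴.
τ_max = T·r/J = 136100 × 0.192 / 2.135×10^-3 = 1.225×10^7 Pa.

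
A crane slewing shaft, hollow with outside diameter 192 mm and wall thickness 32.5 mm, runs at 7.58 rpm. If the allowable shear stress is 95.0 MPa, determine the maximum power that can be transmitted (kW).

84.7 kW

J = π(d_o⁴ − d_i⁴)/32 = π(0.192⁴ − 0.127⁴)/32 = 1.079×10^-4 m⁴.
T_max = τ_allow·J/r = 9.50×10^7 × 1.079×10^-4 / 0.0960 = 106800 N·m.
ω = 2π·7.58/60 = 0.7938 rad/s, so P_max = T_max·ω = 8.474×10^4 W.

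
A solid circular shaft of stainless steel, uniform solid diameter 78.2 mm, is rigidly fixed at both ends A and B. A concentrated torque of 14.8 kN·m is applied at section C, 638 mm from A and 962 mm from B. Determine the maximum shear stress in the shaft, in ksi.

With uniform GJ and both ends fixed, compatibility θ_AC = θ_CB gives T_A·a = T_B·b, together with T_A + T_B = T₀.
T_A = T₀·b/(a+b) = 14800·962/1600 = 8898 N·m; T_B = 5902 N·m.
τ in each portion: τ_AC = 9.48×10^7 Pa, τ_CB = 6.29×10^7 Pa; maximum is in AC.
τ_max = T_AC·r/J = 8898·0.0391/3.67×10^-6 = 9.477×10^7 Pa.

13.7 ksi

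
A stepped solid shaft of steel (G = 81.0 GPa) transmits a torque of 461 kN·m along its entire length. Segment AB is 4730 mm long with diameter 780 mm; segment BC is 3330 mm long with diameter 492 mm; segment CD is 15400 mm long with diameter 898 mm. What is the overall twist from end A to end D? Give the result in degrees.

J_AB = π(0.780)⁴/32 = 0.0363 m⁴; J_BC = π(0.492)⁴/32 = 5.75×10^-3 m⁴; J_CD = π(0.898)⁴/32 = 0.0638 m⁴.
θ = (T/G)·Σ L_i/J_i = (461000/81.0×10⁹)·(4.73/0.0363 + 3.33/5.75×10^-3 + 15.4/0.0638) = 5.408×10^-3 rad.

0.310°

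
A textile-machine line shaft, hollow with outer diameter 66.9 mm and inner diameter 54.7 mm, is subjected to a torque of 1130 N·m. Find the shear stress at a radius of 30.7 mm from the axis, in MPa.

31.9 MPa

J = π(d_o⁴ − d_i⁴)/32 = π(0.0669⁴ − 0.0547⁴)/32 = 1.088×10^-6 m⁴.
Shear stress varies linearly with radius: τ = T·r/J = 1130 × 0.0307 / 1.088×10^-6 = 3.190×10^7 Pa.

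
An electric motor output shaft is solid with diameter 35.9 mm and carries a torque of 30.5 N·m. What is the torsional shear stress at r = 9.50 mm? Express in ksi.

0.258 ksi

J = πd⁴/32 = π(0.0359)⁴/32 = 1.631×10^-7 m⁴.
Shear stress varies linearly with radius: τ = T·r/J = 30.50 × 0.00950 / 1.631×10^-7 = 1.777×10^6 Pa.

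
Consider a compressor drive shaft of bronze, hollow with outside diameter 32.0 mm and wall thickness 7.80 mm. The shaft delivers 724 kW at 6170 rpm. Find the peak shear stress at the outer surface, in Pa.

ω = 2π·6170/60 = 646.1 rad/s, so T = P/ω = 724×10³ / 646.1 = 1121 N·m.
J = π(d_o⁴ − d_i⁴)/32 = π(0.0320⁴ − 0.0164⁴)/32 = 9.584×10^-8 m⁴.
τ_max = T·r/J = 1121 × 0.0160 / 9.584×10^-8 = 1.871×10^8 Pa.

1.87e8 Pa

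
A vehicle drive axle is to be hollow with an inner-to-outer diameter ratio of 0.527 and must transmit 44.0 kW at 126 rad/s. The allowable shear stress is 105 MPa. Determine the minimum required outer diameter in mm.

ω = 126 rad/s, so T = P/ω = 44.0×10³ / 126.0 = 349.2 N·m.
For a hollow shaft with d_i/d_o = 0.527: τ_max = 16T/(π d_o³ (1−k⁴)), so d_o = [16T/(π τ_allow (1−k⁴))]^(1/3) = [16·349.2/(π·1.05×10^8·0.9229)]^(1/3) = 0.02638 m.

26.4 mm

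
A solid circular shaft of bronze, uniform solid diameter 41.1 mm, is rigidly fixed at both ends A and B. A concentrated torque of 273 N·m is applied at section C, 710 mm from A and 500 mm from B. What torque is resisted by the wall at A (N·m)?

With uniform GJ and both ends fixed, compatibility θ_AC = θ_CB gives T_A·a = T_B·b, together with T_A + T_B = T₀.
T_A = T₀·b/(a+b) = 273.0·500/1210 = 112.8 N·m; T_B = 160.2 N·m.

113 N·m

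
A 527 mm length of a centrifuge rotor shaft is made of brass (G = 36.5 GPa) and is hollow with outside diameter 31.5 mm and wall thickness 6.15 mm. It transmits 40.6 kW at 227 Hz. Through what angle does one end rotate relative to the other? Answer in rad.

ω = 2π·227 = 1426 rad/s, so T = P/ω = 40.6×10³ / 1426 = 28.47 N·m.
J = π(d_o⁴ − d_i⁴)/32 = π(0.0315⁴ − 0.0192⁴)/32 = 8.332×10^-8 m⁴.
θ = T·L/(G·J) = 28.47 × 0.527 / (36.5×10⁹ × 8.332×10^-8) = 4.933×10^-3 rad.

0.00493 rad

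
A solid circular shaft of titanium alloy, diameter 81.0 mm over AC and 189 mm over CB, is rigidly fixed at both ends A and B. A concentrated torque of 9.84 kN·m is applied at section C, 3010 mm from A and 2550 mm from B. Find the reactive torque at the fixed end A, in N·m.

Compatibility: T_A·a/J_AC = T_B·b/J_CB with T_A + T_B = T₀.
J_AC = 4.23×10^-6 m⁴, J_CB = 1.25×10^-4 m⁴, so T_A = T₀·(J_AC/a)/((J_AC/a)+(J_CB/b)) = 273.4 N·m, T_B = 9567 N·m.

273 N·m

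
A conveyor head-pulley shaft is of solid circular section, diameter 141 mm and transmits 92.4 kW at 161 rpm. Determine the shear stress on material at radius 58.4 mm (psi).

1200 psi

ω = 2π·161/60 = 16.86 rad/s, so T = P/ω = 92.4×10³ / 16.86 = 5480 N·m.
J = πd⁴/32 = π(0.141)⁴/32 = 3.880×10^-5 m⁴.
Shear stress varies linearly with radius: τ = T·r/J = 5480 × 0.0584 / 3.880×10^-5 = 8.248×10^6 Pa.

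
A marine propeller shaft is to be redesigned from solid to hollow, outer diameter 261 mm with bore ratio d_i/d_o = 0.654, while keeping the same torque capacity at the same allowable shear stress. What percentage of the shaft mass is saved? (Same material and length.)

Equal τ_max and T ⇒ the solid shaft needs d_s³ = d_o³(1−k⁴), so d_s = 261·(1−0.654⁴)^(1/3) = 244.0 mm.
Area ratio A_h/A_s = d_o²(1−k²)/d_s² = (1−k²)/(1−k⁴)^(2/3) = 0.6548.
Mass saving = 1 − 0.6548 = 34.5 %.

34.5 %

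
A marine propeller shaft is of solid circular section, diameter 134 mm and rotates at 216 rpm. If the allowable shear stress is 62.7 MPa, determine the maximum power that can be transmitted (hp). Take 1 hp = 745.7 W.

899 hp

J = πd⁴/32 = π(0.134)⁴/32 = 3.165×10^-5 m⁴.
T_max = τ_allow·J/r = 6.27×10^7 × 3.165×10^-5 / 0.0670 = 29620 N·m.
ω = 2π·216/60 = 22.62 rad/s, so P_max = T_max·ω = 6.700×10^5 W.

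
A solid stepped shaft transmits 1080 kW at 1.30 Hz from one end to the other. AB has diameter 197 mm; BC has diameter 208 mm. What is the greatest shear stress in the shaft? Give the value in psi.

ω = 2π·1.30 = 8.168 rad/s, so T = P/ω = 1080×10³ / 8.168 = 132200 N·m.
Under the same torque, τ_max = 16T/(πd³) is largest where d is smallest — segment AB (d = 197 mm).
τ_max = 16·132200/(π·(0.197)³) = 8.808×10^7 Pa.

12800 psi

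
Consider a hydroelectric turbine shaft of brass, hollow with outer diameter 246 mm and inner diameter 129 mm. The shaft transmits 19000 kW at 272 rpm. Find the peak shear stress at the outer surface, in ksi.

35.8 ksi

ω = 2π·272/60 = 28.48 rad/s, so T = P/ω = 19000×10³ / 28.48 = 667000 N·m.
J = π(d_o⁴ − d_i⁴)/32 = π(0.246⁴ − 0.129⁴)/32 = 3.323×10^-4 m⁴.
τ_max = T·r/J = 667000 × 0.123 / 3.323×10^-4 = 2.469×10^8 Pa.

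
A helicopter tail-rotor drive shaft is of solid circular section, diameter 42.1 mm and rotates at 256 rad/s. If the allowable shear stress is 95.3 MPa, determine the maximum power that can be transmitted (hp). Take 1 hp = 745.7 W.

J = πd⁴/32 = π(0.0421)⁴/32 = 3.084×10^-7 m⁴.
T_max = τ_allow·J/r = 9.53×10^7 × 3.084×10^-7 / 0.0210 = 1396 N·m.
ω = 256 rad/s, so P_max = T_max·ω = 3.574×10^5 W.

479 hp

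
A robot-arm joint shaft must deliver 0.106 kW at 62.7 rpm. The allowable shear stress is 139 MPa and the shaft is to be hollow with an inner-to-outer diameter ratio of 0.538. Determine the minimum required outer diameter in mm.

ω = 2π·62.7/60 = 6.566 rad/s, so T = P/ω = 0.106×10³ / 6.566 = 16.14 N·m.
For a hollow shaft with d_i/d_o = 0.538: τ_max = 16T/(π d_o³ (1−k⁴)), so d_o = [16T/(π τ_allow (1−k⁴))]^(1/3) = [16·16.14/(π·1.39×10^8·0.9162)]^(1/3) = 0.008643 m.

8.64 mm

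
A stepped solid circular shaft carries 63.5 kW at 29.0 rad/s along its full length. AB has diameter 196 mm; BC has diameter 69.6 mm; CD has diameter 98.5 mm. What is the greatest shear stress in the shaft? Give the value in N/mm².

ω = 29.0 rad/s, so T = P/ω = 63.5×10³ / 29.00 = 2190 N·m.
Under the same torque, τ_max = 16T/(πd³) is largest where d is smallest — segment BC (d = 69.6 mm).
τ_max = 16·2190/(π·(0.0696)³) = 3.308×10^7 Pa.

33.1 N/mm²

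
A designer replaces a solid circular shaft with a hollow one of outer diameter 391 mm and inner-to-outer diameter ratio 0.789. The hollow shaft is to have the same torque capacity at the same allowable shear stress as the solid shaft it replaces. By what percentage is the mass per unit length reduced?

47.7 %

Equal τ_max and T ⇒ the solid shaft needs d_s³ = d_o³(1−k⁴), so d_s = 391·(1−0.789⁴)^(1/3) = 332.1 mm.
Area ratio A_h/A_s = d_o²(1−k²)/d_s² = (1−k²)/(1−k⁴)^(2/3) = 0.5234.
Mass saving = 1 − 0.5234 = 47.7 %.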